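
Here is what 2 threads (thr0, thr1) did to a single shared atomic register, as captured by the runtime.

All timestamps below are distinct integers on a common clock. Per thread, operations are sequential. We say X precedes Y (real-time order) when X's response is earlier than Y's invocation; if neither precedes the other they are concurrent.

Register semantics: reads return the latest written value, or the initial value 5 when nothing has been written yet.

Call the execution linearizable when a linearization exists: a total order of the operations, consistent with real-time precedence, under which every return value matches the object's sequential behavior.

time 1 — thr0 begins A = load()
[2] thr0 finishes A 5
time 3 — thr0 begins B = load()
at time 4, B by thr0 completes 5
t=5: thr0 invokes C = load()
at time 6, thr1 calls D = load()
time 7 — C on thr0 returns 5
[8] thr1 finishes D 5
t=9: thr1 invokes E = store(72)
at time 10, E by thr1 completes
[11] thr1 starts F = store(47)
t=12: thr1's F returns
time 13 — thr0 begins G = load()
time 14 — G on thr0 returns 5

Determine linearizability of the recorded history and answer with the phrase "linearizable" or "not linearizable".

not linearizable

events 1..13 are fine; event 14 — the response of G at time 14 — makes the prefix non-linearizable
7 completed operations, 2 real-time-consistent orders — every atomic register replay fails
take A, B, C, D, E, F, G: step 7 already fails, because G load() → 5 cannot occur there
take A, B, D, C, E, F, G: step 7 already fails, because G load() → 5 cannot occur there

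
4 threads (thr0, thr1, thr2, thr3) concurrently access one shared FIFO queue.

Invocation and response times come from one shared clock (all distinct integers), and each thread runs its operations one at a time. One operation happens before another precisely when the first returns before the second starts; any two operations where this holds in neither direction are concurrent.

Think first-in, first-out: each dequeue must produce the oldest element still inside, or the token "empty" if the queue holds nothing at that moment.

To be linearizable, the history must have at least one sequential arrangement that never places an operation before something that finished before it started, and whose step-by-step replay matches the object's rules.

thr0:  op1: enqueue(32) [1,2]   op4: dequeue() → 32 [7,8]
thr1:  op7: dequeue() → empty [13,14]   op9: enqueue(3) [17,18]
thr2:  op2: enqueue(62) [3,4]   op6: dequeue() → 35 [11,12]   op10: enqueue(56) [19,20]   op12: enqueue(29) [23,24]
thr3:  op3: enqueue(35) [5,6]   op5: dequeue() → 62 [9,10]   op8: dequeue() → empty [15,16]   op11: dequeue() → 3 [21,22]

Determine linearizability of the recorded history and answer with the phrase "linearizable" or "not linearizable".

a witness: op1, op2, op3, op4, op5, op6, op7, op8, op9, op10, op11, op12
1. op1 enqueue(32), leaving queue <32>
2. op2 enqueue(62), leaving queue <32,62>
3. op3 enqueue(35), leaving queue <32,62,35>
4. op4 dequeue() → 32, leaving queue <62,35>
5. op5 dequeue() → 62, leaving queue <35>
6. op6 dequeue() → 35, leaving queue <>
7. op7 dequeue() → empty, leaving queue <>
8. op8 dequeue() → empty, leaving queue <>
9. op9 enqueue(3), leaving queue <3>
10. op10 enqueue(56), leaving queue <3,56>
11. op11 dequeue() → 3, leaving queue <56>
12. op12 enqueue(29), leaving queue <56,29>

linearizable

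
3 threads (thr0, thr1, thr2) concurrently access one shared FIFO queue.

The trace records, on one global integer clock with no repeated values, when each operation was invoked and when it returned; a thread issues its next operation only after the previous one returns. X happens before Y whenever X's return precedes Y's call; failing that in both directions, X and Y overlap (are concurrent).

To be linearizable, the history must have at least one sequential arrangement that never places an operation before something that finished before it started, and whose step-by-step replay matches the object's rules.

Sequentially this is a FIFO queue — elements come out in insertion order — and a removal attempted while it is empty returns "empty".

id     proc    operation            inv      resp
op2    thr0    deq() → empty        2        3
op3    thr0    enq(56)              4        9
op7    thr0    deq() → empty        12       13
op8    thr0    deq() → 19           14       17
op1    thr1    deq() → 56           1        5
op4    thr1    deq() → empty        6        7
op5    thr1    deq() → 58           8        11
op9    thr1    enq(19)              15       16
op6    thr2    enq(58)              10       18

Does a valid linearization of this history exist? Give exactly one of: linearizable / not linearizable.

linearizable

a witness: op2, op3, op1, op4, op6, op5, op7, op9, op8
after step 1 (op2 deq() → empty): queue <>
after step 2 (op3 enq(56)): queue <56>
after step 3 (op1 deq() → 56): queue <>
after step 4 (op4 deq() → empty): queue <>
after step 5 (op6 enq(58)): queue <58>
after step 6 (op5 deq() → 58): queue <>
after step 7 (op7 deq() → empty): queue <>
after step 8 (op9 enq(19)): queue <19>
after step 9 (op8 deq() → 19): queue <>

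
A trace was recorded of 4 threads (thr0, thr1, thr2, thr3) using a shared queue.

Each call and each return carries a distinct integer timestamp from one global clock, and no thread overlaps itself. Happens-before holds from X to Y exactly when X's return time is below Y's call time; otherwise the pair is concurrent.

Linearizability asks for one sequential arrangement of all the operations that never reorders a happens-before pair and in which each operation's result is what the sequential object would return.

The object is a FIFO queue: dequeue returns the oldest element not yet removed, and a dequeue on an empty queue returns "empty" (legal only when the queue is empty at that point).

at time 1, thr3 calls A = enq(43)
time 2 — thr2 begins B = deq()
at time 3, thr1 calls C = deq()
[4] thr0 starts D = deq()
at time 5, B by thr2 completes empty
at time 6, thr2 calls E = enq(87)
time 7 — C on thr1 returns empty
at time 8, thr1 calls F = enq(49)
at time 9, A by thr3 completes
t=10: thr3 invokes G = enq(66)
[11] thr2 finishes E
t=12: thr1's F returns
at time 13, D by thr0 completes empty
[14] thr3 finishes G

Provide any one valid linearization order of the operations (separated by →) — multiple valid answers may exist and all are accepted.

B → C → D → A → E → F → G

after step 1 (B deq() → empty): queue <>
after step 2 (C deq() → empty): queue <>
after step 3 (D deq() → empty): queue <>
after step 4 (A enq(43)): queue <43>
after step 5 (E enq(87)): queue <43,87>
after step 6 (F enq(49)): queue <43,87,49>
after step 7 (G enq(66)): queue <43,87,49,66>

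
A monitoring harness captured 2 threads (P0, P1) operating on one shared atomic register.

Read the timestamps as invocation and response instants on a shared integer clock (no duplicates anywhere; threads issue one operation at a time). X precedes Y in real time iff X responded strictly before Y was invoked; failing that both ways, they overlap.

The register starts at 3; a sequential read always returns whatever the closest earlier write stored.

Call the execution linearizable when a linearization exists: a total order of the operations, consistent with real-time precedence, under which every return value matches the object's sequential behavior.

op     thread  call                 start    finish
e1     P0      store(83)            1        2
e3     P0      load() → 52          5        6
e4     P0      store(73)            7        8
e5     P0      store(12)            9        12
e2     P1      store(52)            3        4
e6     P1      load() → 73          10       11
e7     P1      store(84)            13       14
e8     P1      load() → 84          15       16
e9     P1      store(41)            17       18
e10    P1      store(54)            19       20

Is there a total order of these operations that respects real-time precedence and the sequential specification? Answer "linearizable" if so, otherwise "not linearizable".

one valid linearization: e1, e2, e3, e4, e6, e5, e7, e8, e9, e10
1. e1 store(83), leaving value 83
2. e2 store(52), leaving value 52
3. e3 load() → 52, leaving value 52
4. e4 store(73), leaving value 73
5. e6 load() → 73, leaving value 73
6. e5 store(12), leaving value 12
7. e7 store(84), leaving value 84
8. e8 load() → 84, leaving value 84
9. e9 store(41), leaving value 41
10. e10 store(54), leaving value 54

linearizable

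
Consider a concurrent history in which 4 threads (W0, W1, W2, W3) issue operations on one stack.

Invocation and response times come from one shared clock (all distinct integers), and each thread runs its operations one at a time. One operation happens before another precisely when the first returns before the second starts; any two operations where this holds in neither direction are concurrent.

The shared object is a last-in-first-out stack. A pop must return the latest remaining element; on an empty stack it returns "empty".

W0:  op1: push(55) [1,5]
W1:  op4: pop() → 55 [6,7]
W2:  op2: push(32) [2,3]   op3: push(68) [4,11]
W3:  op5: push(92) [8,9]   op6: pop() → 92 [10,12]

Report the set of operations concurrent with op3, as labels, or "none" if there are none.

op1, op4, op5, op6

overlap test against op3 [4,11]: concurrent iff the interval meets 4..11
op1 [1,5]: concurrent
op2 [2,3]: before
op4 [6,7]: concurrent
op5 [8,9]: concurrent
op6 [10,12]: concurrent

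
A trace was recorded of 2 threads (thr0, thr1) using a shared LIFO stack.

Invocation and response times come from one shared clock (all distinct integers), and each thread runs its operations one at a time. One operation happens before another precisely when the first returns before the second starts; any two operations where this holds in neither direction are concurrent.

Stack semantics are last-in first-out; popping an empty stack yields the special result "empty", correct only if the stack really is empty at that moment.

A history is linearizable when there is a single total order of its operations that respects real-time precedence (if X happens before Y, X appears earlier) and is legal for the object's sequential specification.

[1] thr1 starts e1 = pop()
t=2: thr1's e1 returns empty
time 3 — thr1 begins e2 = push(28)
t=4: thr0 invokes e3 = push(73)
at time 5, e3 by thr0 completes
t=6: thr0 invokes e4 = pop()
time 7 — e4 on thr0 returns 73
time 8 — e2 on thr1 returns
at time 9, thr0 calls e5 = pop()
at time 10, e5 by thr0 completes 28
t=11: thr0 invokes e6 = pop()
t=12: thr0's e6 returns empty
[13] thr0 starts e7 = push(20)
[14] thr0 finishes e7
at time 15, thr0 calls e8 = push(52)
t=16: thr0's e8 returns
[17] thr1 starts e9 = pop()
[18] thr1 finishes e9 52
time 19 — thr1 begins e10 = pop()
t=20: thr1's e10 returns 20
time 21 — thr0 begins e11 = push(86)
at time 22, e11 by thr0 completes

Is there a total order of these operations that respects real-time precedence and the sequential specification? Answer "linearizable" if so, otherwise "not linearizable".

witness order: e1, e2, e3, e4, e5, e6, e7, e8, e9, e10, e11
1. e1 pop() → empty, leaving stack <>
2. e2 push(28), leaving stack <28>
3. e3 push(73), leaving stack <28,73>
4. e4 pop() → 73, leaving stack <28>
5. e5 pop() → 28, leaving stack <>
6. e6 pop() → empty, leaving stack <>
7. e7 push(20), leaving stack <20>
8. e8 push(52), leaving stack <20,52>
9. e9 pop() → 52, leaving stack <20>
10. e10 pop() → 20, leaving stack <>
11. e11 push(86), leaving stack <86>

linearizable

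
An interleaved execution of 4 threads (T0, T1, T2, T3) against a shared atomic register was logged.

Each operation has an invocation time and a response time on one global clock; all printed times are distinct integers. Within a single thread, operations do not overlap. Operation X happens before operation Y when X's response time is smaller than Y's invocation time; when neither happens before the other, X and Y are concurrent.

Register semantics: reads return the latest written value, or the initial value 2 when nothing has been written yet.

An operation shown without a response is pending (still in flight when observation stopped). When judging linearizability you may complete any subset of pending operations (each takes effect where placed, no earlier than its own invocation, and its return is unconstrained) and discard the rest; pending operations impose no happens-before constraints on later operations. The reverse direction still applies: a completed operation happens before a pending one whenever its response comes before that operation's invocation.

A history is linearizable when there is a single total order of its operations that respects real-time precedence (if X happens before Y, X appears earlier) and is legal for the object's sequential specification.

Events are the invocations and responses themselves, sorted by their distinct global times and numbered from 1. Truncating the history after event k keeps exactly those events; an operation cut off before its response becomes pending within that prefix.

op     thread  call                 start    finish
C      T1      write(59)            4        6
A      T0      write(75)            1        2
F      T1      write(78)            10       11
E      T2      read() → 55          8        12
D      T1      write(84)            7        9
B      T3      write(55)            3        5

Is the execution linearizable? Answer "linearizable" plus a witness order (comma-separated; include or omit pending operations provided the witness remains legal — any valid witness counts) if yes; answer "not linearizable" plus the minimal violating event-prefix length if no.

1. A write(75), leaving value 75
2. C write(59), leaving value 59
3. B write(55), leaving value 55
4. E read() → 55, leaving value 55
5. D write(84), leaving value 84
6. F write(78), leaving value 78

linearizable — witness: A, C, B, E, D, F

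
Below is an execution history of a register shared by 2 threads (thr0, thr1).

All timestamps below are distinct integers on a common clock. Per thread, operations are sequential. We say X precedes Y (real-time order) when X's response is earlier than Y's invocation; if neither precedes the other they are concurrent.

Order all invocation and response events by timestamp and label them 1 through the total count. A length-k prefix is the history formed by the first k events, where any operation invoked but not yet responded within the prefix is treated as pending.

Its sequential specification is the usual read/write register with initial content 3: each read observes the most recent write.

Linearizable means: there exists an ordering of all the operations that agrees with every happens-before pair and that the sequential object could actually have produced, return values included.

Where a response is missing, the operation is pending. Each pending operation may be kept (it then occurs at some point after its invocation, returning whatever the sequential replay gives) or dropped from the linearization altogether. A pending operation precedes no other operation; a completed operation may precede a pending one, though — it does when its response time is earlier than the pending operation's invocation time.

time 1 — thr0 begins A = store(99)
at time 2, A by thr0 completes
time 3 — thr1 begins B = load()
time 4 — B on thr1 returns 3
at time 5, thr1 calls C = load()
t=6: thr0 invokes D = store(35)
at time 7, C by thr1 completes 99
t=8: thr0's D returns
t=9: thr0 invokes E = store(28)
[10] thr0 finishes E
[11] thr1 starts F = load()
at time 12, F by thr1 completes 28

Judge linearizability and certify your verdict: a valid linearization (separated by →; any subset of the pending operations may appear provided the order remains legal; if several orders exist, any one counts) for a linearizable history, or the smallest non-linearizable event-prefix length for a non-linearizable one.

events 1..3 are fine; event 4 — the response of B at time 4 — makes the prefix non-linearizable
exhaustive check: the 2 completed register ops admit one real-time order; illegal
sample order A, B stalls at step 2 — B load() → 3 has no legal effect

not linearizable — minimal violating prefix: 4 events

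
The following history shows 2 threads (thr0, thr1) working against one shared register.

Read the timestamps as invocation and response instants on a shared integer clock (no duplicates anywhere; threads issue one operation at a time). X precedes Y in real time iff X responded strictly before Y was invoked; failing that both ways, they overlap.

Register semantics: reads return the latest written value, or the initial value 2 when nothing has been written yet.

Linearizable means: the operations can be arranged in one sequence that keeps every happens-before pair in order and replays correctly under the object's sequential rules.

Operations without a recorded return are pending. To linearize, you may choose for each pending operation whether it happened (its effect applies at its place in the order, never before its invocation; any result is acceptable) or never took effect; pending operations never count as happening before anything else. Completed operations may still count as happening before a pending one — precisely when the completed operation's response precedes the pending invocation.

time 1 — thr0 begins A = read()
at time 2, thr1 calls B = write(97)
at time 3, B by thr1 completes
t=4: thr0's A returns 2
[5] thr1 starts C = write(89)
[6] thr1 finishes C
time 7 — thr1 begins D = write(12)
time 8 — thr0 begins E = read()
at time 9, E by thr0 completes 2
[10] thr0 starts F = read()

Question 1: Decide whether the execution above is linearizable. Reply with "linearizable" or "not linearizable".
already the first 9 events (up to E's response at time 9) admit no linearization; the first 8 still do
all 2 real-time-respecting orders fail — 4 completed register operations, no legal replay
every completion of the 1 pending operation (D) was checked; none linearizes
e.g. A, B, C, E (pending dropped): illegal at step 4, since E read() → 2 cannot apply there
e.g. B, A, C, E (pending dropped): illegal at step 2, since A read() → 2 cannot apply there

not linearizable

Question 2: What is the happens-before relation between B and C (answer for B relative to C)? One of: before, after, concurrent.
B spans [2,3], C spans [5,6]
resp(B)=3 < inv(C)=5

before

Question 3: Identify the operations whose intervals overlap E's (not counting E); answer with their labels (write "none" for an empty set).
overlap test against E [8,9]: concurrent iff the interval meets 8..9
A [1,4]: before
B [2,3]: before
C [5,6]: before
D [7,…): concurrent
F [10,…): after

D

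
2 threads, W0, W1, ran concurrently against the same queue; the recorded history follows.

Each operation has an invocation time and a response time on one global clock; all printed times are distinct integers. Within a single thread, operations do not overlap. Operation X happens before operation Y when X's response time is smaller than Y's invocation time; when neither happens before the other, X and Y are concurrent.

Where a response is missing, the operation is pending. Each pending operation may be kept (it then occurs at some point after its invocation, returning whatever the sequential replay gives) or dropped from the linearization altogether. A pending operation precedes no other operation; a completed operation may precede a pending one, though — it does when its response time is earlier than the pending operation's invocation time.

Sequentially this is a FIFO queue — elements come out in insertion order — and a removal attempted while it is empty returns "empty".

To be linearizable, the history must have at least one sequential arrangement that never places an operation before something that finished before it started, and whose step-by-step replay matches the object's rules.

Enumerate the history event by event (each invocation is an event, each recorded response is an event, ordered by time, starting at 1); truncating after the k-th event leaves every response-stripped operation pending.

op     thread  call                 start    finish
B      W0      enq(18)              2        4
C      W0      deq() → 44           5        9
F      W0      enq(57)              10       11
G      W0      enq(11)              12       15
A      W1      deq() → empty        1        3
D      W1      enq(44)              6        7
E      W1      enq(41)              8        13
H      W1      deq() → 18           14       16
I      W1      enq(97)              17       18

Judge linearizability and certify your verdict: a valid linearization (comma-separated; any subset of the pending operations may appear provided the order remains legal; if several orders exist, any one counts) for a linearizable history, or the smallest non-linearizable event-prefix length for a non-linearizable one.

events 1..8 are fine; event 9 — the response of C at time 9 — makes the prefix non-linearizable
checked exhaustively: 4 real-time-consistent orders of 4 completed operations, zero legal queue replays
every completion of the 1 pending operation (E) was checked; none linearizes
sample order A, B, C, D (pending dropped) stalls at step 3 — C deq() → 44 has no legal effect
sample order A, B, D, C (pending dropped) stalls at step 4 — C deq() → 44 has no legal effect

not linearizable — minimal violating prefix: 9 events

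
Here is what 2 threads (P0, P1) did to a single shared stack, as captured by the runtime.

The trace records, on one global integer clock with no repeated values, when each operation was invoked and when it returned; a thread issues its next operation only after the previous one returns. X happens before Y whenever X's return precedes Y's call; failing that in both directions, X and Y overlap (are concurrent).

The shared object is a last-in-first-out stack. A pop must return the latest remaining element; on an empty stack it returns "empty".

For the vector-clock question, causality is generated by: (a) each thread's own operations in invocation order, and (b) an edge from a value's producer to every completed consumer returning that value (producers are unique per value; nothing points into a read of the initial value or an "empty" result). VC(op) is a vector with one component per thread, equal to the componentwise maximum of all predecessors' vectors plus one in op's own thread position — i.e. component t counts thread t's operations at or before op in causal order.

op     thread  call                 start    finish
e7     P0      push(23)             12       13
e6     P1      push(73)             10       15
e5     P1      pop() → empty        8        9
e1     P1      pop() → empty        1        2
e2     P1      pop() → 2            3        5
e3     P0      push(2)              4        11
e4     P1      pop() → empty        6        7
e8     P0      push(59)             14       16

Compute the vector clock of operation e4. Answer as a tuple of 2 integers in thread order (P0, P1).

root op e1, invoked 1: fresh clock plus P1's own tick → (0, 1)
root op e3, invoked 4: fresh clock plus P0's own tick → (1, 0)
from VC(e3)=(1, 0), e7 (invoked 12) maxes components and bumps P0 → (2, 0)
from VC(e1)=(0, 1), VC(e3)=(1, 0), e2 (invoked 3) maxes components and bumps P1 → (1, 2)
from VC(e7)=(2, 0), e8 (invoked 14) maxes components and bumps P0 → (3, 0)
from VC(e2)=(1, 2), e4 (invoked 6) maxes components and bumps P1 → (1, 3)
from VC(e4)=(1, 3), e5 (invoked 8) maxes components and bumps P1 → (1, 4)
from VC(e5)=(1, 4), e6 (invoked 10) maxes components and bumps P1 → (1, 5)
target: VC(e4) = (1, 3)

(1, 3)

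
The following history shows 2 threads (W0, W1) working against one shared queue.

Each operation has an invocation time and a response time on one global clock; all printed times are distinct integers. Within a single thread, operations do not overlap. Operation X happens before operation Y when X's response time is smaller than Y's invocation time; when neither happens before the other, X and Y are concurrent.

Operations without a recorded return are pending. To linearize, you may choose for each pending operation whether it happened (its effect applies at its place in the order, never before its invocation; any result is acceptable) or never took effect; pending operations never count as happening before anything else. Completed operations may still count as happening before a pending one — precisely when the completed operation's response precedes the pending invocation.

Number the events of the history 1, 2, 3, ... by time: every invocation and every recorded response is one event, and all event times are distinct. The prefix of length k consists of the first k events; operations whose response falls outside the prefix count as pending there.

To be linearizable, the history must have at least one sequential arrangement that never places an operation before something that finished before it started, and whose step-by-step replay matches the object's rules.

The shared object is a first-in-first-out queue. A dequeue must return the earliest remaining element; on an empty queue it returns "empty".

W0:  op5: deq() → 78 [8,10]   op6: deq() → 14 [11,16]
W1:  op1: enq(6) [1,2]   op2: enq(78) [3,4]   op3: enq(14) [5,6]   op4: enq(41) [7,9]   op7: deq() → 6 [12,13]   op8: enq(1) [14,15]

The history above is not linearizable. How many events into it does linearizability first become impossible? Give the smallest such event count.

10

events 1..9 are still linearizable — one witness is op1, op2, op3, op4:
1. op1 enq(6), leaving queue <6>
2. op2 enq(78), leaving queue <6,78>
3. op3 enq(14), leaving queue <6,78,14>
4. op4 enq(41), leaving queue <6,78,14,41>
once event 10 joins (op5's response, time 10), exhaustive search finds no witness
e.g. op1, op2, op3, op4, op5: illegal at step 5, since op5 deq() → 78 cannot apply there
e.g. op1, op2, op3, op5, op4: illegal at step 4, since op5 deq() → 78 cannot apply there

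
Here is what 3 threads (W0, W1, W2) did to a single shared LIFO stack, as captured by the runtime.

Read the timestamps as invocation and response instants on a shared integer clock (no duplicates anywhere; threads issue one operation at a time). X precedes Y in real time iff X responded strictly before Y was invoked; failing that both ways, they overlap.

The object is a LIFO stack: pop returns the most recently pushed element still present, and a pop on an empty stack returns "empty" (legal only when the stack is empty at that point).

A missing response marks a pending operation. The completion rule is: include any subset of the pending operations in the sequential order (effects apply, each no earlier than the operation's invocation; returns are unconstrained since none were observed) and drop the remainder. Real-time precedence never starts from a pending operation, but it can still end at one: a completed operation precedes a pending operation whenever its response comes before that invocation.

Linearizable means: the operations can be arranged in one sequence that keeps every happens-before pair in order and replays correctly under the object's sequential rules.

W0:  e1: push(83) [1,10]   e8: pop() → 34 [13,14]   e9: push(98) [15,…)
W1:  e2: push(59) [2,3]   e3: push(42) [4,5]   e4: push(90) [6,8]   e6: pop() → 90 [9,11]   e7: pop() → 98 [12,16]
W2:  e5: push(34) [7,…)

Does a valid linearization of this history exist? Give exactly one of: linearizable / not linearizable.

witness order: e1, e2, e3, e4, e6, e5, e8, e9, e7
step 1: e1 push(83) — stack <83>
step 2: e2 push(59) — stack <83,59>
step 3: e3 push(42) — stack <83,59,42>
step 4: e4 push(90) — stack <83,59,42,90>
step 5: e6 pop() → 90 — stack <83,59,42>
step 6: e5 push(34) (pending, included) — stack <83,59,42,34>
step 7: e8 pop() → 34 — stack <83,59,42>
step 8: e9 push(98) (pending, included) — stack <83,59,42,98>
step 9: e7 pop() → 98 — stack <83,59,42>

linearizable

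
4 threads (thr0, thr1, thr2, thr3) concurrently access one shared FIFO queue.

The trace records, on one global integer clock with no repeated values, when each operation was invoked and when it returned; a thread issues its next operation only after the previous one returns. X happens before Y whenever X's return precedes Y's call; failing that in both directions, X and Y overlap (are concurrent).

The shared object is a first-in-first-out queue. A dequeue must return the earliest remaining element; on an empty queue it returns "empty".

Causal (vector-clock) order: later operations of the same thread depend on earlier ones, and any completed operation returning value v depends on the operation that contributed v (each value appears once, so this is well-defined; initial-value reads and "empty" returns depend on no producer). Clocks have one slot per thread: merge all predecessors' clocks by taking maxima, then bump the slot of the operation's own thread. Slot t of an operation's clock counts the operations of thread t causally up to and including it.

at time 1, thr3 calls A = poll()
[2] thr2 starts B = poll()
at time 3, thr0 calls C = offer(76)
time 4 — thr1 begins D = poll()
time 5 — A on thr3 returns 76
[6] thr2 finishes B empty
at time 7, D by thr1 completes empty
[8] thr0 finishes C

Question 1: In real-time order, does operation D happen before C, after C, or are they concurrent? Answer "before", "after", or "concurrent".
D spans [4,7], C spans [3,8]
the intervals overlap in both directions

concurrent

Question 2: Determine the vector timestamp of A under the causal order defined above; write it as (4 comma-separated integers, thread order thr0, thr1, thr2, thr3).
B (invocation 2): nothing precedes it; thr2's component alone gives (0, 0, 1, 0)
D (invocation 4): nothing precedes it; thr1's component alone gives (0, 1, 0, 0)
C (invocation 3): nothing precedes it; thr0's component alone gives (1, 0, 0, 0)
invoked at 1, A merges VC(C)=(1, 0, 0, 0) and bumps thr3's slot → (1, 0, 0, 1)
target: VC(A) = (1, 0, 0, 1)

(1, 0, 0, 1)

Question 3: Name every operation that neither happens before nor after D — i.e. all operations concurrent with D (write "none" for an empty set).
D spans [4,7]: anything still running between times 4 and 7 counts as concurrent
A [1,5]: concurrent
B [2,6]: concurrent
C [3,8]: concurrent

A, B, C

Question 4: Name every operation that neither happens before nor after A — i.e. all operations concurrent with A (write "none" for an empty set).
overlap test against A [1,5]: concurrent iff the interval meets 1..5
B [2,6]: concurrent
C [3,8]: concurrent
D [4,7]: concurrent

B, C, D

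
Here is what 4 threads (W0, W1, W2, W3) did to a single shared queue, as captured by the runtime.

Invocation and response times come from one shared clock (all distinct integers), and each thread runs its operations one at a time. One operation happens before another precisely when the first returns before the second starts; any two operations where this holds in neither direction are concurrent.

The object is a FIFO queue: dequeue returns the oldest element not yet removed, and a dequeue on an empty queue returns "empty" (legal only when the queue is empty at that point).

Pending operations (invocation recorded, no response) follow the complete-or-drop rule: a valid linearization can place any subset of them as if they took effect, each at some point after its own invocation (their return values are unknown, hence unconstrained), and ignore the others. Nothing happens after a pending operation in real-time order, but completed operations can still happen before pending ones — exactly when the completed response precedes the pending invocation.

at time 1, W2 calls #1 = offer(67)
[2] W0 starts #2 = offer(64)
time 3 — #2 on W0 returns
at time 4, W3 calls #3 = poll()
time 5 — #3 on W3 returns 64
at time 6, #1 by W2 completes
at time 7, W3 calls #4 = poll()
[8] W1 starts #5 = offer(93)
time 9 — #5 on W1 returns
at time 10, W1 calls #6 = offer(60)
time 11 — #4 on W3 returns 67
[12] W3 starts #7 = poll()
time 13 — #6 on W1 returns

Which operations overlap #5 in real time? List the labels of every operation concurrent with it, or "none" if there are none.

#5 spans [8,9]; an op avoiding the whole window 8..9 is ordered, any other is concurrent
#1 [1,6]: before
#2 [2,3]: before
#3 [4,5]: before
#4 [7,11]: concurrent
#6 [10,13]: after
#7 [12,…): after

#4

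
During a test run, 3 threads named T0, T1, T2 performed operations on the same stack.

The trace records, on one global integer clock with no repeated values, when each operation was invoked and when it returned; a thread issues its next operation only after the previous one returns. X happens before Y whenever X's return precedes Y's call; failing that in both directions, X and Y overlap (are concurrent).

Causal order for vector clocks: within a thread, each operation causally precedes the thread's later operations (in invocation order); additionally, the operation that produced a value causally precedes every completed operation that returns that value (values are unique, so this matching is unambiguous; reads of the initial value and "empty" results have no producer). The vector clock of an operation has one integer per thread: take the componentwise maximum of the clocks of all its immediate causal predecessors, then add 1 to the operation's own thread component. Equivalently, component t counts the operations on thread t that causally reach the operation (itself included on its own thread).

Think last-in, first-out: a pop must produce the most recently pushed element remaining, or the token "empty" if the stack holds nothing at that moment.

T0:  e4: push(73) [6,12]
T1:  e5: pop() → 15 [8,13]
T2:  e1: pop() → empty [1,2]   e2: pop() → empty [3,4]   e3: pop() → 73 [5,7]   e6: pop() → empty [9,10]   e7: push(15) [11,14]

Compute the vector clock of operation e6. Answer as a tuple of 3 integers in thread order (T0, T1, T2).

(1, 0, 4)

root op e1, invoked 1: fresh clock plus T2's own tick → (0, 0, 1)
root op e4, invoked 6: fresh clock plus T0's own tick → (1, 0, 0)
merge at e2 (invoked 3): VC(e1)=(0, 0, 1), own-thread bump on T2 → (0, 0, 2)
merge at e3 (invoked 5): VC(e2)=(0, 0, 2), VC(e4)=(1, 0, 0), own-thread bump on T2 → (1, 0, 3)
merge at e6 (invoked 9): VC(e3)=(1, 0, 3), own-thread bump on T2 → (1, 0, 4)
merge at e7 (invoked 11): VC(e6)=(1, 0, 4), own-thread bump on T2 → (1, 0, 5)
merge at e5 (invoked 8): VC(e7)=(1, 0, 5), own-thread bump on T1 → (1, 1, 5)
target: VC(e6) = (1, 0, 4)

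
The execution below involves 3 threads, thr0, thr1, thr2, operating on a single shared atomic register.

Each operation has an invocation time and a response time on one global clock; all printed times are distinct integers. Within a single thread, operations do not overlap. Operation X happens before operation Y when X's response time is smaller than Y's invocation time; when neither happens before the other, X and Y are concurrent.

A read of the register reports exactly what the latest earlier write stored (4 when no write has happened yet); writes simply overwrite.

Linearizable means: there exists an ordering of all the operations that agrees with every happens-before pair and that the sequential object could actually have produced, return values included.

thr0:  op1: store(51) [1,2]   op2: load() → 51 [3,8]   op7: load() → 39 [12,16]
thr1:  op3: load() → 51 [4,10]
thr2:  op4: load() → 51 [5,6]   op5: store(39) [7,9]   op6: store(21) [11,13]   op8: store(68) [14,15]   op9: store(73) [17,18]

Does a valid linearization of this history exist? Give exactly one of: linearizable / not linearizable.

linearizable

one valid linearization: op1, op2, op3, op4, op5, op7, op6, op8, op9
1. op1 store(51), leaving value 51
2. op2 load() → 51, leaving value 51
3. op3 load() → 51, leaving value 51
4. op4 load() → 51, leaving value 51
5. op5 store(39), leaving value 39
6. op7 load() → 39, leaving value 39
7. op6 store(21), leaving value 21
8. op8 store(68), leaving value 68
9. op9 store(73), leaving value 73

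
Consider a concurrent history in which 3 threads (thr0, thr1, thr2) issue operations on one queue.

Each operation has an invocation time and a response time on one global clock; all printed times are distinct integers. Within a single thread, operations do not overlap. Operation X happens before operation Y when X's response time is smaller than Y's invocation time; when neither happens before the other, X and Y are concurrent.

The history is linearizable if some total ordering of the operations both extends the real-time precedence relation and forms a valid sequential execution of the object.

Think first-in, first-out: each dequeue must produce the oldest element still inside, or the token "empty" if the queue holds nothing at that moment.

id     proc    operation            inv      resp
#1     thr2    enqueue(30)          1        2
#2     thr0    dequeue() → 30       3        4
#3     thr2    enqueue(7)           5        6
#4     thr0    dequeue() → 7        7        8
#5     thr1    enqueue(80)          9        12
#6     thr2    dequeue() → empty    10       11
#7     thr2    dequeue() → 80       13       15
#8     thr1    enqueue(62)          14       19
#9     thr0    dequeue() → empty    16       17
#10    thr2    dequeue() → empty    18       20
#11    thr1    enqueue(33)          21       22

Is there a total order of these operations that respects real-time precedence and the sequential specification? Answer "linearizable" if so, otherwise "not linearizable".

linearizable

witness order: #1, #2, #3, #4, #6, #5, #7, #9, #10, #8, #11
1. #1 enqueue(30), leaving queue <30>
2. #2 dequeue() → 30, leaving queue <>
3. #3 enqueue(7), leaving queue <7>
4. #4 dequeue() → 7, leaving queue <>
5. #6 dequeue() → empty, leaving queue <>
6. #5 enqueue(80), leaving queue <80>
7. #7 dequeue() → 80, leaving queue <>
8. #9 dequeue() → empty, leaving queue <>
9. #10 dequeue() → empty, leaving queue <>
10. #8 enqueue(62), leaving queue <62>
11. #11 enqueue(33), leaving queue <62,33>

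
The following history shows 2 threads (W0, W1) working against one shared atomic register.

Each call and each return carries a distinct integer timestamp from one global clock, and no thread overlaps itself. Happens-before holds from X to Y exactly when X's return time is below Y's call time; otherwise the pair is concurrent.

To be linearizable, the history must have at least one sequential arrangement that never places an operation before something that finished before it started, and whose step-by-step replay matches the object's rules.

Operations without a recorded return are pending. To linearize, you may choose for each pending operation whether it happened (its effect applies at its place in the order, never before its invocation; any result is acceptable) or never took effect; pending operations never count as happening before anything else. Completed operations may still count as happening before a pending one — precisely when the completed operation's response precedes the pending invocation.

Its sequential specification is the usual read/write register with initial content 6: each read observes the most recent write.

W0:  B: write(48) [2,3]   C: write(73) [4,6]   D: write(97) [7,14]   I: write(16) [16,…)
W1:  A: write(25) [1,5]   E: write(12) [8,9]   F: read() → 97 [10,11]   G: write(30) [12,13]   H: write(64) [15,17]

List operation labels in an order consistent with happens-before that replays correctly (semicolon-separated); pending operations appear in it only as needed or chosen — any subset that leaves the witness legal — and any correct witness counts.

A; B; C; E; D; F; G; H

step 1: A write(25) — value 25
step 2: B write(48) — value 48
step 3: C write(73) — value 73
step 4: E write(12) — value 12
step 5: D write(97) — value 97
step 6: F read() → 97 — value 97
step 7: G write(30) — value 30
step 8: H write(64) — value 64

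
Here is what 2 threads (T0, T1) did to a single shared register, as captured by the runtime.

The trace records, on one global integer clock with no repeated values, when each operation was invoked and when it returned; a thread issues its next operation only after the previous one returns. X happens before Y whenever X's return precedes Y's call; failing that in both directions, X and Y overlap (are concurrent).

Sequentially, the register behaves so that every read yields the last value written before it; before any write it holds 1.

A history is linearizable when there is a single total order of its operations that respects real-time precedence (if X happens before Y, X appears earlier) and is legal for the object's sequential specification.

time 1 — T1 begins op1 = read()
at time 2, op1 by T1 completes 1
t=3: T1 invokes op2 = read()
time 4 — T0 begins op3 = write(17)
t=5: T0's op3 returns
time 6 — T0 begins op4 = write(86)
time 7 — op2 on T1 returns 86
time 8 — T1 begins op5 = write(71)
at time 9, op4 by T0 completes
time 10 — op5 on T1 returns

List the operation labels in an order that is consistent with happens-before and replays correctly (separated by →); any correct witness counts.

op1 → op3 → op4 → op2 → op5

step 1: op1 read() → 1 — value 1
step 2: op3 write(17) — value 17
step 3: op4 write(86) — value 86
step 4: op2 read() → 86 — value 86
step 5: op5 write(71) — value 71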